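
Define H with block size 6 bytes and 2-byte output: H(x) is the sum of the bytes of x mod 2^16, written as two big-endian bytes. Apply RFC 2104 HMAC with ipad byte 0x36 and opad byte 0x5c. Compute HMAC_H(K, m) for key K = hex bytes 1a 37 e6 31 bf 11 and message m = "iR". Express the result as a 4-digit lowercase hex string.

Key hex bytes 1a 37 e6 31 bf 11 is exactly B = 6 bytes: K' = 1a 37 e6 31 bf 11.
K' ⊕ ipad = 2c 01 d0 07 89 27.  K' ⊕ opad = 46 6b ba 6d e3 4d.
Inner input = (K'⊕ipad) ∥ m = 2c 01 d0 07 89 27 ∥ 69 52.
Inner hash: sum = 44+1+208+7+137+39+105+82 = 623 → 02 6f.
Outer input = (K'⊕opad) ∥ inner = 46 6b ba 6d e3 4d ∥ 02 6f.
Outer hash (tag): sum = 70+107+186+109+227+77+2+111 = 889 → 03 79.

0379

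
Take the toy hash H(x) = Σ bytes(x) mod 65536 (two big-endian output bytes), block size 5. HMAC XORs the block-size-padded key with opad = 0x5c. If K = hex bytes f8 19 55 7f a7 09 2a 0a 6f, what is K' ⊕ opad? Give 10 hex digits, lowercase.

5f645c5c5c

Key hex bytes f8 19 55 7f a7 09 2a 0a 6f is 9 bytes > B = 5, so hash it first: H(key) = 03 38, then zero-pad to 5 bytes: K' = 03 38 00 00 00.
XOR each byte with 0x5c: 03⊕5c=5f, 38⊕5c=64, 00⊕5c=5c, 00⊕5c=5c, 00⊕5c=5c.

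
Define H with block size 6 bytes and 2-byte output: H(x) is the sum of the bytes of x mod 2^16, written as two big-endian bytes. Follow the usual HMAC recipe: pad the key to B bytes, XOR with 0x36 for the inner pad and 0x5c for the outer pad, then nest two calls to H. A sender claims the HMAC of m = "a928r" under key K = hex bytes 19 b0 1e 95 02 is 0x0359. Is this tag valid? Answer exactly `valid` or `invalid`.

valid

Key hex bytes 19 b0 1e 95 02 is 5 bytes ≤ B = 6; zero-pad to 6 bytes: K' = 19 b0 1e 95 02 00.
K' ⊕ ipad = 2f 86 28 a3 34 36; K' ⊕ opad = 45 ec 42 c9 5e 5c.
Inner hash: sum = 47+134+40+163+52+54+97+57+50+56+114 = 864 → 03 60.
Outer hash (recomputed tag): sum = 69+236+66+201+94+92+3+96 = 857 → 03 59.
Recomputed tag = 0359; claimed = 0359 → match.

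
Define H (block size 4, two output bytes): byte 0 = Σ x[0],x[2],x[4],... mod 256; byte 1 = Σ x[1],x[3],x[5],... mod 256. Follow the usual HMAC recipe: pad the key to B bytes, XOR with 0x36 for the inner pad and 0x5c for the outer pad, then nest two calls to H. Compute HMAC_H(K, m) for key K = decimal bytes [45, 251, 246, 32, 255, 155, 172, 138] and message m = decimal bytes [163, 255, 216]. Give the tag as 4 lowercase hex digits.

9723

Key decimal bytes [45, 251, 246, 32, 255, 155, 172, 138] = 2d fb f6 20 ff 9b ac 8a is 8 bytes > B = 4, so hash it first: H(key) = ce 40, then zero-pad to 4 bytes: K' = ce 40 00 00.
K' ⊕ ipad = f8 76 36 36.  K' ⊕ opad = 92 1c 5c 5c.
Inner input = (K'⊕ipad) ∥ m = f8 76 36 36 ∥ a3 ff d8.
Inner hash: even-index sum = 681 mod 256 = 169; odd-index sum = 427 mod 256 = 171 → a9 ab.
Outer input = (K'⊕opad) ∥ inner = 92 1c 5c 5c ∥ a9 ab.
Outer hash (tag): even-index sum = 407 mod 256 = 151; odd-index sum = 291 mod 256 = 35 → 97 23.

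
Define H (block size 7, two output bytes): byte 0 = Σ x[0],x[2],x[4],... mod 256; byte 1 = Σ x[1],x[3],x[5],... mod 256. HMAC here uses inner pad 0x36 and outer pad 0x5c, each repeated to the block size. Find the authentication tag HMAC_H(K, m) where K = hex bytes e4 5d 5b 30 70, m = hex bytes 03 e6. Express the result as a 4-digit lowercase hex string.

Key hex bytes e4 5d 5b 30 70 is 5 bytes ≤ B = 7; zero-pad to 7 bytes: K' = e4 5d 5b 30 70 00 00.
K' ⊕ ipad = d2 6b 6d 06 46 36 36.  K' ⊕ opad = b8 01 07 6c 2c 5c 5c.
Inner input = (K'⊕ipad) ∥ m = d2 6b 6d 06 46 36 36 ∥ 03 e6.
Inner hash: even-index sum = 673 mod 256 = 161; odd-index sum = 170 mod 256 = 170 → a1 aa.
Outer input = (K'⊕opad) ∥ inner = b8 01 07 6c 2c 5c 5c ∥ a1 aa.
Outer hash (tag): even-index sum = 497 mod 256 = 241; odd-index sum = 362 mod 256 = 106 → f1 6a.

f16a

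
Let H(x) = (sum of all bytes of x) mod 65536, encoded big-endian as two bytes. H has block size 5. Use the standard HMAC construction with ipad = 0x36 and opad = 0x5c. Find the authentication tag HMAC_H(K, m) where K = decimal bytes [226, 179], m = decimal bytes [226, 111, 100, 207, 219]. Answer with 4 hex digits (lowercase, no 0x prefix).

Key decimal bytes [226, 179] = e2 b3 is 2 bytes ≤ B = 5; zero-pad to 5 bytes: K' = e2 b3 00 00 00.
K' ⊕ ipad = d4 85 36 36 36.  K' ⊕ opad = be ef 5c 5c 5c.
Inner input = (K'⊕ipad) ∥ m = d4 85 36 36 36 ∥ e2 6f 64 cf db.
Inner hash: sum = 212+133+54+54+54+226+111+100+207+219 = 1370 → 05 5a.
Outer input = (K'⊕opad) ∥ inner = be ef 5c 5c 5c ∥ 05 5a.
Outer hash (tag): sum = 190+239+92+92+92+5+90 = 800 → 03 20.

0320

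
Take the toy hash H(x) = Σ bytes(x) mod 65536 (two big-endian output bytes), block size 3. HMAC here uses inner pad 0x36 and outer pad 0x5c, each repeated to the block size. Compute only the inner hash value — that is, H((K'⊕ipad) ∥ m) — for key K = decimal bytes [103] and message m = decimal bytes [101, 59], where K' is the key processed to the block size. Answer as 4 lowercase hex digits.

Key decimal bytes [103] = 67 is 1 byte ≤ B = 3; zero-pad to 3 bytes: K' = 67 00 00.
K' ⊕ ipad = 51 36 36.
Inner input = 51 36 36 ∥ 65 3b.
Inner hash: sum = 81+54+54+101+59 = 349 → 01 5d.

015d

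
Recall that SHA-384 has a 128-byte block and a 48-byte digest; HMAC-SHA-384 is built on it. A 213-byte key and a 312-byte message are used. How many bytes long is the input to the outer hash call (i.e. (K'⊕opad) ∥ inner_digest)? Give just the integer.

Key is 213 > 128 bytes, so it is hashed to 48 bytes then zero-padded to 128: |K'| = 128.
Outer input = (K'⊕opad) ∥ H(inner) → 128 + 48 = 176 bytes.

176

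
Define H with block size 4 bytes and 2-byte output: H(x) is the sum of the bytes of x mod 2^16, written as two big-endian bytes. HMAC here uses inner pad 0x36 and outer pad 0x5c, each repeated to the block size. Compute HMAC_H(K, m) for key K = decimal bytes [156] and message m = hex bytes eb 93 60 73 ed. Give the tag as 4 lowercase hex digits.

0262

Key decimal bytes [156] = 9c is 1 byte ≤ B = 4; zero-pad to 4 bytes: K' = 9c 00 00 00.
K' ⊕ ipad = aa 36 36 36.  K' ⊕ opad = c0 5c 5c 5c.
Inner input = (K'⊕ipad) ∥ m = aa 36 36 36 ∥ eb 93 60 73 ed.
Inner hash: sum = 170+54+54+54+235+147+96+115+237 = 1162 → 04 8a.
Outer input = (K'⊕opad) ∥ inner = c0 5c 5c 5c ∥ 04 8a.
Outer hash (tag): sum = 192+92+92+92+4+138 = 610 → 02 62.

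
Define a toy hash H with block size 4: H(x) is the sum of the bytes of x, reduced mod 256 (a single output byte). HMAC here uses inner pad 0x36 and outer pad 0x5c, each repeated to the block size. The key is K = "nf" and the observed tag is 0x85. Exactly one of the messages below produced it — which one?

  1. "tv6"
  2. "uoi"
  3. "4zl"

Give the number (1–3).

Key "nf" = 6e 66 is 2 bytes ≤ B = 4; zero-pad to 4 bytes: K' = 6e 66 00 00.
K' ⊕ ipad = 58 50 36 36; K' ⊕ opad = 32 3a 5c 5c.
m1: inner = H(58 50 36 36 74 76 36) = 34; tag = H(32 3a 5c 5c 34) = 58
m2: inner = H(58 50 36 36 75 6f 69) = 61; tag = H(32 3a 5c 5c 61) = 85 ← matches
m3: inner = H(58 50 36 36 34 7a 6c) = 2e; tag = H(32 3a 5c 5c 2e) = 52

2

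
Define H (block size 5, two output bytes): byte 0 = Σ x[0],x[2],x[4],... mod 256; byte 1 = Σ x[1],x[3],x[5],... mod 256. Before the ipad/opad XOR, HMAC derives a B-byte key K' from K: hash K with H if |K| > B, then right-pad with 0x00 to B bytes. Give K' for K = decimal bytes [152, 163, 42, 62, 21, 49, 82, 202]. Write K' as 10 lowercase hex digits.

|K| = 8 > B = 5, so first hash the key.
H(K): even-index sum = 297 mod 256 = 41; odd-index sum = 476 mod 256 = 220 → 29 dc.
Zero-pad H(K) = 29 dc to 5 bytes: K' = 29 dc 00 00 00.

29dc000000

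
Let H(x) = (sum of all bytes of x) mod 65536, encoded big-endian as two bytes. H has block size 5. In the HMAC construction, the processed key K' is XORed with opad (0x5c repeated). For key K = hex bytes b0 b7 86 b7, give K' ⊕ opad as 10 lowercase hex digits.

Key hex bytes b0 b7 86 b7 is 4 bytes ≤ B = 5; zero-pad to 5 bytes: K' = b0 b7 86 b7 00.
XOR each byte with 0x5c: b0⊕5c=ec, b7⊕5c=eb, 86⊕5c=da, b7⊕5c=eb, 00⊕5c=5c.

ecebdaeb5c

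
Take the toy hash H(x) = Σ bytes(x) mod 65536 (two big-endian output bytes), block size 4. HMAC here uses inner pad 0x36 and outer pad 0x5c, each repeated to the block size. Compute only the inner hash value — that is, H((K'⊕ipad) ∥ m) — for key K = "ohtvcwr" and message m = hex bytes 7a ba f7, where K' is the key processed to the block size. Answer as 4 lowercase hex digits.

Key "ohtvcwr" = 6f 68 74 76 63 77 72 is 7 bytes > B = 4, so hash it first: H(key) = 03 0d, then zero-pad to 4 bytes: K' = 03 0d 00 00.
K' ⊕ ipad = 35 3b 36 36.
Inner input = 35 3b 36 36 ∥ 7a ba f7.
Inner hash: sum = 53+59+54+54+122+186+247 = 775 → 03 07.

0307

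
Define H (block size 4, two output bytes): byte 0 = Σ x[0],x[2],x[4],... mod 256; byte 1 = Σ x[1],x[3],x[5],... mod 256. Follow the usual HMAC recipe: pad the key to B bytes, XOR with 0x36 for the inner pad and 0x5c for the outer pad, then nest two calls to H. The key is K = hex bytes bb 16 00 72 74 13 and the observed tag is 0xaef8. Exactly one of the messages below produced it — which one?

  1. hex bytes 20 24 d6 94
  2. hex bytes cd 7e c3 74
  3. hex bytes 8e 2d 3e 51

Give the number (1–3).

2

Key hex bytes bb 16 00 72 74 13 is 6 bytes > B = 4, so hash it first: H(key) = 2f 9b, then zero-pad to 4 bytes: K' = 2f 9b 00 00.
K' ⊕ ipad = 19 ad 36 36; K' ⊕ opad = 73 c7 5c 5c.
m1: inner = H(19 ad 36 36 20 24 d6 94) = 45 9b; tag = H(73 c7 5c 5c 45 9b) = 14be
m2: inner = H(19 ad 36 36 cd 7e c3 74) = df d5; tag = H(73 c7 5c 5c df d5) = aef8 ← matches
m3: inner = H(19 ad 36 36 8e 2d 3e 51) = 1b 61; tag = H(73 c7 5c 5c 1b 61) = ea84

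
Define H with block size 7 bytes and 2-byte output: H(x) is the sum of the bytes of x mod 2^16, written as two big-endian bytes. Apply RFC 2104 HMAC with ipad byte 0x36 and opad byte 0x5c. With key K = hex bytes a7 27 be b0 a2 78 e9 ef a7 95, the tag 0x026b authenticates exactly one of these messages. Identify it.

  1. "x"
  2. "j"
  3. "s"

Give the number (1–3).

Key hex bytes a7 27 be b0 a2 78 e9 ef a7 95 is 10 bytes > B = 7, so hash it first: H(key) = 06 6a, then zero-pad to 7 bytes: K' = 06 6a 00 00 00 00 00.
K' ⊕ ipad = 30 5c 36 36 36 36 36; K' ⊕ opad = 5a 36 5c 5c 5c 5c 5c.
m1: inner = H(30 5c 36 36 36 36 36 78) = 02 12; tag = H(5a 36 5c 5c 5c 5c 5c 02 12) = 0270
m2: inner = H(30 5c 36 36 36 36 36 6a) = 02 04; tag = H(5a 36 5c 5c 5c 5c 5c 02 04) = 0262
m3: inner = H(30 5c 36 36 36 36 36 73) = 02 0d; tag = H(5a 36 5c 5c 5c 5c 5c 02 0d) = 026b ← matches

3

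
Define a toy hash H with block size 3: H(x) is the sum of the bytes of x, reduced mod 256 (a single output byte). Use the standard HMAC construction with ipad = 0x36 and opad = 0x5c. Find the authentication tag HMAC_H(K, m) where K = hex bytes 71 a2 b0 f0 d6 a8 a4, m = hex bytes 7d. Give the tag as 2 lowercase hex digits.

Key hex bytes 71 a2 b0 f0 d6 a8 a4 is 7 bytes > B = 3, so hash it first: H(key) = d5, then zero-pad to 3 bytes: K' = d5 00 00.
K' ⊕ ipad = e3 36 36.  K' ⊕ opad = 89 5c 5c.
Inner input = (K'⊕ipad) ∥ m = e3 36 36 ∥ 7d.
Inner hash: sum = 227+54+54+125 = 460; mod 256 = 204 → cc.
Outer input = (K'⊕opad) ∥ inner = 89 5c 5c ∥ cc.
Outer hash (tag): sum = 137+92+92+204 = 525; mod 256 = 13 → 0d.

0d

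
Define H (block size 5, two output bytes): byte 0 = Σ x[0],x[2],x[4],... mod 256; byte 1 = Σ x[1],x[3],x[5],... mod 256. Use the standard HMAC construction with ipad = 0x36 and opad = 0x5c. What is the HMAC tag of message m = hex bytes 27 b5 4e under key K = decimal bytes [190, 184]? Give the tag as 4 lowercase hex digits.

d3e9

Key decimal bytes [190, 184] = be b8 is 2 bytes ≤ B = 5; zero-pad to 5 bytes: K' = be b8 00 00 00.
K' ⊕ ipad = 88 8e 36 36 36.  K' ⊕ opad = e2 e4 5c 5c 5c.
Inner input = (K'⊕ipad) ∥ m = 88 8e 36 36 36 ∥ 27 b5 4e.
Inner hash: even-index sum = 425 mod 256 = 169; odd-index sum = 313 mod 256 = 57 → a9 39.
Outer input = (K'⊕opad) ∥ inner = e2 e4 5c 5c 5c ∥ a9 39.
Outer hash (tag): even-index sum = 467 mod 256 = 211; odd-index sum = 489 mod 256 = 233 → d3 e9.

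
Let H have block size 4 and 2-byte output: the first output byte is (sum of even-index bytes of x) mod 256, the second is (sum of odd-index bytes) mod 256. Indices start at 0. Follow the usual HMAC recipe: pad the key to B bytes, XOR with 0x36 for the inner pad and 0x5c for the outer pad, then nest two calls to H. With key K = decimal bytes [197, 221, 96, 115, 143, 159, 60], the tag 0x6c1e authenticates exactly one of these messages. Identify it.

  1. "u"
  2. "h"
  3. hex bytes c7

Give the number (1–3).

2

Key decimal bytes [197, 221, 96, 115, 143, 159, 60] = c5 dd 60 73 8f 9f 3c is 7 bytes > B = 4, so hash it first: H(key) = f0 ef, then zero-pad to 4 bytes: K' = f0 ef 00 00.
K' ⊕ ipad = c6 d9 36 36; K' ⊕ opad = ac b3 5c 5c.
m1: inner = H(c6 d9 36 36 75) = 71 0f; tag = H(ac b3 5c 5c 71 0f) = 791e
m2: inner = H(c6 d9 36 36 68) = 64 0f; tag = H(ac b3 5c 5c 64 0f) = 6c1e ← matches
m3: inner = H(c6 d9 36 36 c7) = c3 0f; tag = H(ac b3 5c 5c c3 0f) = cb1e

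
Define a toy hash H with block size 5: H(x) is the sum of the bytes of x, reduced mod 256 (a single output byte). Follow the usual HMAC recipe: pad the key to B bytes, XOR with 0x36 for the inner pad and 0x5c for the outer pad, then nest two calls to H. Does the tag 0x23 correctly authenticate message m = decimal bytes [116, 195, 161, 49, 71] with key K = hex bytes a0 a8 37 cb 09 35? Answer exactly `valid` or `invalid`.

Key hex bytes a0 a8 37 cb 09 35 is 6 bytes > B = 5, so hash it first: H(key) = 88, then zero-pad to 5 bytes: K' = 88 00 00 00 00.
K' ⊕ ipad = be 36 36 36 36; K' ⊕ opad = d4 5c 5c 5c 5c.
Inner hash: sum = 190+54+54+54+54+116+195+161+49+71 = 998; mod 256 = 230 → e6.
Outer hash (recomputed tag): sum = 212+92+92+92+92+230 = 810; mod 256 = 42 → 2a.
Recomputed tag = 2a; claimed = 23 → mismatch.

invalid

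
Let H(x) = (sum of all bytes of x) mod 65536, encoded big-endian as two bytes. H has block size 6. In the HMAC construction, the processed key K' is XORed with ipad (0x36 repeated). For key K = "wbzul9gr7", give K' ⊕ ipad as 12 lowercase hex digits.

Key "wbzul9gr7" = 77 62 7a 75 6c 39 67 72 37 is 9 bytes > B = 6, so hash it first: H(key) = 03 7d, then zero-pad to 6 bytes: K' = 03 7d 00 00 00 00.
XOR each byte with 0x36: 03⊕36=35, 7d⊕36=4b, 00⊕36=36, 00⊕36=36, 00⊕36=36, 00⊕36=36.

354b36363636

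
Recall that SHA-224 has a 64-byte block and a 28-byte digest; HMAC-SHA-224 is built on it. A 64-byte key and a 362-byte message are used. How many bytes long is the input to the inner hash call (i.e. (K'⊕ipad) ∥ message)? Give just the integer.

426

Key is 64 ≤ 64 bytes, zero-padded: |K'| = 64.
Inner input = (K'⊕ipad) ∥ m → 64 + 362 = 426 bytes.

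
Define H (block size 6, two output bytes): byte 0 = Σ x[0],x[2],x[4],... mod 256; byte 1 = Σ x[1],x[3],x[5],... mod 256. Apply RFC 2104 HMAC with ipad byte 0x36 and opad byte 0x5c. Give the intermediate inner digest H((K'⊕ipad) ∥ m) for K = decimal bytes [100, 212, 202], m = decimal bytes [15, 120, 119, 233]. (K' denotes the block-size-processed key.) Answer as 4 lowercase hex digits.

Key decimal bytes [100, 212, 202] = 64 d4 ca is 3 bytes ≤ B = 6; zero-pad to 6 bytes: K' = 64 d4 ca 00 00 00.
K' ⊕ ipad = 52 e2 fc 36 36 36.
Inner input = 52 e2 fc 36 36 36 ∥ 0f 78 77 e9.
Inner hash: even-index sum = 522 mod 256 = 10; odd-index sum = 687 mod 256 = 175 → 0a af.

0aaf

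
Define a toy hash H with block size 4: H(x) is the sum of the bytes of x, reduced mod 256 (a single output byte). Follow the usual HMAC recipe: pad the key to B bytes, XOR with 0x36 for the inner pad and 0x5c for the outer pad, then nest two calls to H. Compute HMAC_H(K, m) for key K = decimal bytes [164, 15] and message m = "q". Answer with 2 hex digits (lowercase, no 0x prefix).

Key decimal bytes [164, 15] = a4 0f is 2 bytes ≤ B = 4; zero-pad to 4 bytes: K' = a4 0f 00 00.
K' ⊕ ipad = 92 39 36 36.  K' ⊕ opad = f8 53 5c 5c.
Inner input = (K'⊕ipad) ∥ m = 92 39 36 36 ∥ 71.
Inner hash: sum = 146+57+54+54+113 = 424; mod 256 = 168 → a8.
Outer input = (K'⊕opad) ∥ inner = f8 53 5c 5c ∥ a8.
Outer hash (tag): sum = 248+83+92+92+168 = 683; mod 256 = 171 → ab.

ab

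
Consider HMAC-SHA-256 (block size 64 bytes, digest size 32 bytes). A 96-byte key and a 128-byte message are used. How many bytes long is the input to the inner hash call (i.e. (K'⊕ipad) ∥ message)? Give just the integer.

Key is 96 > 64 bytes, so it is hashed to 32 bytes then zero-padded to 64: |K'| = 64.
Inner input = (K'⊕ipad) ∥ m → 64 + 128 = 192 bytes.

192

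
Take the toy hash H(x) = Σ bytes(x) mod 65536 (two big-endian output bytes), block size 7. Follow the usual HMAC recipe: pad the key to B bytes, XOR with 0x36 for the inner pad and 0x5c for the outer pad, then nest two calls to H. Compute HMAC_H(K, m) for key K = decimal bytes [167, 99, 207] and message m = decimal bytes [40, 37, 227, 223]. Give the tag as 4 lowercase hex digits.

0407

Key decimal bytes [167, 99, 207] = a7 63 cf is 3 bytes ≤ B = 7; zero-pad to 7 bytes: K' = a7 63 cf 00 00 00 00.
K' ⊕ ipad = 91 55 f9 36 36 36 36.  K' ⊕ opad = fb 3f 93 5c 5c 5c 5c.
Inner input = (K'⊕ipad) ∥ m = 91 55 f9 36 36 36 36 ∥ 28 25 e3 df.
Inner hash: sum = 145+85+249+54+54+54+54+40+37+227+223 = 1222 → 04 c6.
Outer input = (K'⊕opad) ∥ inner = fb 3f 93 5c 5c 5c 5c ∥ 04 c6.
Outer hash (tag): sum = 251+63+147+92+92+92+92+4+198 = 1031 → 04 07.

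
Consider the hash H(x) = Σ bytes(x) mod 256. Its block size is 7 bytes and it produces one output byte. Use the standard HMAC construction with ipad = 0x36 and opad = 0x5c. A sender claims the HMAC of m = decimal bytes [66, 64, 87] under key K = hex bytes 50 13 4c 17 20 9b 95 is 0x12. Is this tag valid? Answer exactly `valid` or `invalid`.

Key hex bytes 50 13 4c 17 20 9b 95 is exactly B = 7 bytes: K' = 50 13 4c 17 20 9b 95.
K' ⊕ ipad = 66 25 7a 21 16 ad a3; K' ⊕ opad = 0c 4f 10 4b 7c c7 c9.
Inner hash: sum = 102+37+122+33+22+173+163+66+64+87 = 869; mod 256 = 101 → 65.
Outer hash (recomputed tag): sum = 12+79+16+75+124+199+201+101 = 807; mod 256 = 39 → 27.
Recomputed tag = 27; claimed = 12 → mismatch.

invalid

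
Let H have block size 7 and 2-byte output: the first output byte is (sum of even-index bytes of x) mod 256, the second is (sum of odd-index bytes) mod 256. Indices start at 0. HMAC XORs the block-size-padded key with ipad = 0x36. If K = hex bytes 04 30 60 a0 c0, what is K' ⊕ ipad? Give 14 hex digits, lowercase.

Key hex bytes 04 30 60 a0 c0 is 5 bytes ≤ B = 7; zero-pad to 7 bytes: K' = 04 30 60 a0 c0 00 00.
XOR each byte with 0x36: 04⊕36=32, 30⊕36=06, 60⊕36=56, a0⊕36=96, c0⊕36=f6, 00⊕36=36, 00⊕36=36.

32065696f63636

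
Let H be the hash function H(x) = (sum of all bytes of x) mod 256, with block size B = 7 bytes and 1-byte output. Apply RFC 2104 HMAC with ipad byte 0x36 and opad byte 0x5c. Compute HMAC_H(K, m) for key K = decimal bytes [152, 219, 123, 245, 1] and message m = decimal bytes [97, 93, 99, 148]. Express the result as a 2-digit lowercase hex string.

Key decimal bytes [152, 219, 123, 245, 1] = 98 db 7b f5 01 is 5 bytes ≤ B = 7; zero-pad to 7 bytes: K' = 98 db 7b f5 01 00 00.
K' ⊕ ipad = ae ed 4d c3 37 36 36.  K' ⊕ opad = c4 87 27 a9 5d 5c 5c.
Inner input = (K'⊕ipad) ∥ m = ae ed 4d c3 37 36 36 ∥ 61 5d 63 94.
Inner hash: sum = 174+237+77+195+55+54+54+97+93+99+148 = 1283; mod 256 = 3 → 03.
Outer input = (K'⊕opad) ∥ inner = c4 87 27 a9 5d 5c 5c ∥ 03.
Outer hash (tag): sum = 196+135+39+169+93+92+92+3 = 819; mod 256 = 51 → 33.

33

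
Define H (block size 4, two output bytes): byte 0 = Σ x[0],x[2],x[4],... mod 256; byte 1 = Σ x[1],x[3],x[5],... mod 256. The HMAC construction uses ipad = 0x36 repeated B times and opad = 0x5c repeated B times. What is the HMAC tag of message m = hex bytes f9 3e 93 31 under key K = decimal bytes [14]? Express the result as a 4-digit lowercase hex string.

Key decimal bytes [14] = 0e is 1 byte ≤ B = 4; zero-pad to 4 bytes: K' = 0e 00 00 00.
K' ⊕ ipad = 38 36 36 36.  K' ⊕ opad = 52 5c 5c 5c.
Inner input = (K'⊕ipad) ∥ m = 38 36 36 36 ∥ f9 3e 93 31.
Inner hash: even-index sum = 506 mod 256 = 250; odd-index sum = 219 mod 256 = 219 → fa db.
Outer input = (K'⊕opad) ∥ inner = 52 5c 5c 5c ∥ fa db.
Outer hash (tag): even-index sum = 424 mod 256 = 168; odd-index sum = 403 mod 256 = 147 → a8 93.

a893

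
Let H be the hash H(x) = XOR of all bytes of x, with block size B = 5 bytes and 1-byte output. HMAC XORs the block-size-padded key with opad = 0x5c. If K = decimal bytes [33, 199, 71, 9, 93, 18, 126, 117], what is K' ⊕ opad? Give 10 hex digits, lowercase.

Key decimal bytes [33, 199, 71, 9, 93, 18, 126, 117] = 21 c7 47 09 5d 12 7e 75 is 8 bytes > B = 5, so hash it first: H(key) = ec, then zero-pad to 5 bytes: K' = ec 00 00 00 00.
XOR each byte with 0x5c: ec⊕5c=b0, 00⊕5c=5c, 00⊕5c=5c, 00⊕5c=5c, 00⊕5c=5c.

b05c5c5c5c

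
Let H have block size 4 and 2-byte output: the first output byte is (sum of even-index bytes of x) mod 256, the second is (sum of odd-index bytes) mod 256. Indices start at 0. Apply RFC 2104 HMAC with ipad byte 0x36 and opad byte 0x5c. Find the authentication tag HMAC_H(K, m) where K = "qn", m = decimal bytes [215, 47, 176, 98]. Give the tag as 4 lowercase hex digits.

8dad

Key "qn" = 71 6e is 2 bytes ≤ B = 4; zero-pad to 4 bytes: K' = 71 6e 00 00.
K' ⊕ ipad = 47 58 36 36.  K' ⊕ opad = 2d 32 5c 5c.
Inner input = (K'⊕ipad) ∥ m = 47 58 36 36 ∥ d7 2f b0 62.
Inner hash: even-index sum = 516 mod 256 = 4; odd-index sum = 287 mod 256 = 31 → 04 1f.
Outer input = (K'⊕opad) ∥ inner = 2d 32 5c 5c ∥ 04 1f.
Outer hash (tag): even-index sum = 141 mod 256 = 141; odd-index sum = 173 mod 256 = 173 → 8d ad.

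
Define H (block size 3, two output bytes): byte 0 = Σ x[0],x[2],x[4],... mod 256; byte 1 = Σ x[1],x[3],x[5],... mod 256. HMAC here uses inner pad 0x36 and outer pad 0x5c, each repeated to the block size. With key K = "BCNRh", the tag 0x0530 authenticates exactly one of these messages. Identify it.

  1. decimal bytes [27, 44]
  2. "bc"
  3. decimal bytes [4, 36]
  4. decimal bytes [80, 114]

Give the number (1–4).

Key "BCNRh" = 42 43 4e 52 68 is 5 bytes > B = 3, so hash it first: H(key) = f8 95, then zero-pad to 3 bytes: K' = f8 95 00.
K' ⊕ ipad = ce a3 36; K' ⊕ opad = a4 c9 5c.
m1: inner = H(ce a3 36 1b 2c) = 30 be; tag = H(a4 c9 5c 30 be) = bef9
m2: inner = H(ce a3 36 62 63) = 67 05; tag = H(a4 c9 5c 67 05) = 0530 ← matches
m3: inner = H(ce a3 36 04 24) = 28 a7; tag = H(a4 c9 5c 28 a7) = a7f1
m4: inner = H(ce a3 36 50 72) = 76 f3; tag = H(a4 c9 5c 76 f3) = f33f

2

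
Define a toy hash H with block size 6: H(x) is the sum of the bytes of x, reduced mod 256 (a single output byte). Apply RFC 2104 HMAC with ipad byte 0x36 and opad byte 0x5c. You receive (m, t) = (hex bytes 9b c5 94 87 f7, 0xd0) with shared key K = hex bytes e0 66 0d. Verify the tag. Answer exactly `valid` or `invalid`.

Key hex bytes e0 66 0d is 3 bytes ≤ B = 6; zero-pad to 6 bytes: K' = e0 66 0d 00 00 00.
K' ⊕ ipad = d6 50 3b 36 36 36; K' ⊕ opad = bc 3a 51 5c 5c 5c.
Inner hash: sum = 214+80+59+54+54+54+155+197+148+135+247 = 1397; mod 256 = 117 → 75.
Outer hash (recomputed tag): sum = 188+58+81+92+92+92+117 = 720; mod 256 = 208 → d0.
Recomputed tag = d0; claimed = d0 → match.

valid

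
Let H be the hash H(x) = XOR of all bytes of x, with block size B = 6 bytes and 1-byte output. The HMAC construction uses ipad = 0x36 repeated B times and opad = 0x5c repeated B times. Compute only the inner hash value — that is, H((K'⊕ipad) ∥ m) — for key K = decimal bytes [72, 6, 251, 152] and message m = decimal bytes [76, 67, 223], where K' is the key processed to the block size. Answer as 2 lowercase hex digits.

fd

Key decimal bytes [72, 6, 251, 152] = 48 06 fb 98 is 4 bytes ≤ B = 6; zero-pad to 6 bytes: K' = 48 06 fb 98 00 00.
K' ⊕ ipad = 7e 30 cd ae 36 36.
Inner input = 7e 30 cd ae 36 36 ∥ 4c 43 df.
Inner hash: XOR 7e⊕30⊕cd⊕ae⊕36⊕36⊕4c⊕43⊕df = fd.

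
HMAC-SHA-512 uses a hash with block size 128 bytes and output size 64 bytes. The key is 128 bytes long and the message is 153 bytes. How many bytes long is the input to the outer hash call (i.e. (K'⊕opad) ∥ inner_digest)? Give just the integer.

192

Key is 128 ≤ 128 bytes, zero-padded: |K'| = 128.
Outer input = (K'⊕opad) ∥ H(inner) → 128 + 64 = 192 bytes.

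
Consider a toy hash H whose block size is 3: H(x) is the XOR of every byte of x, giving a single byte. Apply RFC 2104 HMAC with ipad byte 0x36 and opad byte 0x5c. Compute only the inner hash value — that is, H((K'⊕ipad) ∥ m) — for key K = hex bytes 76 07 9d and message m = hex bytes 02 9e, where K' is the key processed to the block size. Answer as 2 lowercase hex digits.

Key hex bytes 76 07 9d is exactly B = 3 bytes: K' = 76 07 9d.
K' ⊕ ipad = 40 31 ab.
Inner input = 40 31 ab ∥ 02 9e.
Inner hash: XOR 40⊕31⊕ab⊕02⊕9e = 46.

46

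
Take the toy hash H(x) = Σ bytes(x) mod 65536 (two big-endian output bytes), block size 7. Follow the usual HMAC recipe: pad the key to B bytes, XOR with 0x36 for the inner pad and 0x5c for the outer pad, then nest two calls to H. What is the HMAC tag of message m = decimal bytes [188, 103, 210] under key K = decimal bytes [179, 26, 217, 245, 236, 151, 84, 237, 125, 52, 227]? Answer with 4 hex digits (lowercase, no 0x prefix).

03d0

Key decimal bytes [179, 26, 217, 245, 236, 151, 84, 237, 125, 52, 227] = b3 1a d9 f5 ec 97 54 ed 7d 34 e3 is 11 bytes > B = 7, so hash it first: H(key) = 06 f3, then zero-pad to 7 bytes: K' = 06 f3 00 00 00 00 00.
K' ⊕ ipad = 30 c5 36 36 36 36 36.  K' ⊕ opad = 5a af 5c 5c 5c 5c 5c.
Inner input = (K'⊕ipad) ∥ m = 30 c5 36 36 36 36 36 ∥ bc 67 d2.
Inner hash: sum = 48+197+54+54+54+54+54+188+103+210 = 1016 → 03 f8.
Outer input = (K'⊕opad) ∥ inner = 5a af 5c 5c 5c 5c 5c ∥ 03 f8.
Outer hash (tag): sum = 90+175+92+92+92+92+92+3+248 = 976 → 03 d0.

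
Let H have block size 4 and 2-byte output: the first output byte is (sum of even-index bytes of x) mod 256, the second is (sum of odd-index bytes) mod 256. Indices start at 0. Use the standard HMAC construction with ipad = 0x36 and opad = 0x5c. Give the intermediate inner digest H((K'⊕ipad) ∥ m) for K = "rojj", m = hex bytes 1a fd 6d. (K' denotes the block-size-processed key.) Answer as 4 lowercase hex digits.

Key "rojj" = 72 6f 6a 6a is exactly B = 4 bytes: K' = 72 6f 6a 6a.
K' ⊕ ipad = 44 59 5c 5c.
Inner input = 44 59 5c 5c ∥ 1a fd 6d.
Inner hash: even-index sum = 295 mod 256 = 39; odd-index sum = 434 mod 256 = 178 → 27 b2.

27b2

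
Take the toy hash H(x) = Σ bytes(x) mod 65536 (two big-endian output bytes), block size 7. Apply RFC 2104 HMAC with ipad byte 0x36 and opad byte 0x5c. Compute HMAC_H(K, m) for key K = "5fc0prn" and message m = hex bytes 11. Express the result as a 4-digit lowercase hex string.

Key "5fc0prn" = 35 66 63 30 70 72 6e is exactly B = 7 bytes: K' = 35 66 63 30 70 72 6e.
K' ⊕ ipad = 03 50 55 06 46 44 58.  K' ⊕ opad = 69 3a 3f 6c 2c 2e 32.
Inner input = (K'⊕ipad) ∥ m = 03 50 55 06 46 44 58 ∥ 11.
Inner hash: sum = 3+80+85+6+70+68+88+17 = 417 → 01 a1.
Outer input = (K'⊕opad) ∥ inner = 69 3a 3f 6c 2c 2e 32 ∥ 01 a1.
Outer hash (tag): sum = 105+58+63+108+44+46+50+1+161 = 636 → 02 7c.

027c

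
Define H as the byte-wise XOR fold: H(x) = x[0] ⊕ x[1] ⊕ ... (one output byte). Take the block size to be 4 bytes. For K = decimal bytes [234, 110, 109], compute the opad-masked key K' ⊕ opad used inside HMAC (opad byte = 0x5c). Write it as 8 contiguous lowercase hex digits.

b632315c

Key decimal bytes [234, 110, 109] = ea 6e 6d is 3 bytes ≤ B = 4; zero-pad to 4 bytes: K' = ea 6e 6d 00.
XOR each byte with 0x5c: ea⊕5c=b6, 6e⊕5c=32, 6d⊕5c=31, 00⊕5c=5c.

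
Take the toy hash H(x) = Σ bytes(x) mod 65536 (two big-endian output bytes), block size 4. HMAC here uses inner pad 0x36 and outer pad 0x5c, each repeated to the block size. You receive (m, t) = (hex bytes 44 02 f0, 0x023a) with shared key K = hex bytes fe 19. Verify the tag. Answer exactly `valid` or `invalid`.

Key hex bytes fe 19 is 2 bytes ≤ B = 4; zero-pad to 4 bytes: K' = fe 19 00 00.
K' ⊕ ipad = c8 2f 36 36; K' ⊕ opad = a2 45 5c 5c.
Inner hash: sum = 200+47+54+54+68+2+240 = 665 → 02 99.
Outer hash (recomputed tag): sum = 162+69+92+92+2+153 = 570 → 02 3a.
Recomputed tag = 023a; claimed = 023a → match.

valid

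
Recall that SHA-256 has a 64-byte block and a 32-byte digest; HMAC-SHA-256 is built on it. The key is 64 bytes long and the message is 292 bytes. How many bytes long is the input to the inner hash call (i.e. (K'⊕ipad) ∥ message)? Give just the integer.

356

Key is 64 ≤ 64 bytes, zero-padded: |K'| = 64.
Inner input = (K'⊕ipad) ∥ m → 64 + 292 = 356 bytes.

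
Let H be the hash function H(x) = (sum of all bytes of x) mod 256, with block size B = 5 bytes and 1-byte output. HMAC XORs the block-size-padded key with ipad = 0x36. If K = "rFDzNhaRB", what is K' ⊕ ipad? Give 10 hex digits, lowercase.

Key "rFDzNhaRB" = 72 46 44 7a 4e 68 61 52 42 is 9 bytes > B = 5, so hash it first: H(key) = 21, then zero-pad to 5 bytes: K' = 21 00 00 00 00.
XOR each byte with 0x36: 21⊕36=17, 00⊕36=36, 00⊕36=36, 00⊕36=36, 00⊕36=36.

1736363636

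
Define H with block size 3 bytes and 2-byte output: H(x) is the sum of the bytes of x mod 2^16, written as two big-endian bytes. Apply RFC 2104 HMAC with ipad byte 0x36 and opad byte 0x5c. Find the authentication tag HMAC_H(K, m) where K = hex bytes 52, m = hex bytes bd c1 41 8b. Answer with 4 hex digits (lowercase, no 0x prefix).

Key hex bytes 52 is 1 byte ≤ B = 3; zero-pad to 3 bytes: K' = 52 00 00.
K' ⊕ ipad = 64 36 36.  K' ⊕ opad = 0e 5c 5c.
Inner input = (K'⊕ipad) ∥ m = 64 36 36 ∥ bd c1 41 8b.
Inner hash: sum = 100+54+54+189+193+65+139 = 794 → 03 1a.
Outer input = (K'⊕opad) ∥ inner = 0e 5c 5c ∥ 03 1a.
Outer hash (tag): sum = 14+92+92+3+26 = 227 → 00 e3.

00e3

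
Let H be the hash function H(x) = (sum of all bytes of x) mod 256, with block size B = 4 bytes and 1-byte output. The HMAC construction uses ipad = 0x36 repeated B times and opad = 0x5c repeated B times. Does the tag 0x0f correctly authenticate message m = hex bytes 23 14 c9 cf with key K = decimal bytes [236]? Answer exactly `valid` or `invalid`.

Key decimal bytes [236] = ec is 1 byte ≤ B = 4; zero-pad to 4 bytes: K' = ec 00 00 00.
K' ⊕ ipad = da 36 36 36; K' ⊕ opad = b0 5c 5c 5c.
Inner hash: sum = 218+54+54+54+35+20+201+207 = 843; mod 256 = 75 → 4b.
Outer hash (recomputed tag): sum = 176+92+92+92+75 = 527; mod 256 = 15 → 0f.
Recomputed tag = 0f; claimed = 0f → match.

valid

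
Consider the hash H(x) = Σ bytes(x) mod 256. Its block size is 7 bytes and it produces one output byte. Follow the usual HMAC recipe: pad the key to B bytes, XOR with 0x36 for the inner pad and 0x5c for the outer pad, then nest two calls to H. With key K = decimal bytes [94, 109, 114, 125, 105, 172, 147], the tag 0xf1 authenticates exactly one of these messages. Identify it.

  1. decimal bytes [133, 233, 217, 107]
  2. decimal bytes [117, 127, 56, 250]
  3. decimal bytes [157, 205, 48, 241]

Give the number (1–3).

3

Key decimal bytes [94, 109, 114, 125, 105, 172, 147] = 5e 6d 72 7d 69 ac 93 is exactly B = 7 bytes: K' = 5e 6d 72 7d 69 ac 93.
K' ⊕ ipad = 68 5b 44 4b 5f 9a a5; K' ⊕ opad = 02 31 2e 21 35 f0 cf.
m1: inner = H(68 5b 44 4b 5f 9a a5 85 e9 d9 6b) = a2; tag = H(02 31 2e 21 35 f0 cf a2) = 18
m2: inner = H(68 5b 44 4b 5f 9a a5 75 7f 38 fa) = 16; tag = H(02 31 2e 21 35 f0 cf 16) = 8c
m3: inner = H(68 5b 44 4b 5f 9a a5 9d cd 30 f1) = 7b; tag = H(02 31 2e 21 35 f0 cf 7b) = f1 ← matches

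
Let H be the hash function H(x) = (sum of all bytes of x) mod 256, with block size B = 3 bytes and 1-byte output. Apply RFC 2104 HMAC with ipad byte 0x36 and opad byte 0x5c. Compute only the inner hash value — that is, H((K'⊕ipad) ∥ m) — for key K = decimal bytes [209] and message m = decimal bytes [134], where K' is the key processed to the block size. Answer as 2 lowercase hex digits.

d9

Key decimal bytes [209] = d1 is 1 byte ≤ B = 3; zero-pad to 3 bytes: K' = d1 00 00.
K' ⊕ ipad = e7 36 36.
Inner input = e7 36 36 ∥ 86.
Inner hash: sum = 231+54+54+134 = 473; mod 256 = 217 → d9.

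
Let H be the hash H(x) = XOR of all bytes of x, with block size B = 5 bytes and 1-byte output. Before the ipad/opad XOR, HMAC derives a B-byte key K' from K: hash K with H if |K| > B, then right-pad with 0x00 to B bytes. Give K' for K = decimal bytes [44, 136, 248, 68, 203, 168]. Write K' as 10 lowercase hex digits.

7b00000000

|K| = 6 > B = 5, so first hash the key.
H(K): XOR 2c⊕88⊕f8⊕44⊕cb⊕a8 = 7b.
Zero-pad H(K) = 7b to 5 bytes: K' = 7b 00 00 00 00.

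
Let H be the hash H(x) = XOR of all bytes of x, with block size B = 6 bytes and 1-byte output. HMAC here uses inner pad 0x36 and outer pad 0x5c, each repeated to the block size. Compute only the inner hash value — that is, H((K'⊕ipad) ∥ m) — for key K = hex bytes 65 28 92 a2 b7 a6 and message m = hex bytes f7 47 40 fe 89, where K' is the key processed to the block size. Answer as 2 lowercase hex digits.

eb

Key hex bytes 65 28 92 a2 b7 a6 is exactly B = 6 bytes: K' = 65 28 92 a2 b7 a6.
K' ⊕ ipad = 53 1e a4 94 81 90.
Inner input = 53 1e a4 94 81 90 ∥ f7 47 40 fe 89.
Inner hash: XOR 53⊕1e⊕a4⊕94⊕81⊕90⊕f7⊕47⊕40⊕fe⊕89 = eb.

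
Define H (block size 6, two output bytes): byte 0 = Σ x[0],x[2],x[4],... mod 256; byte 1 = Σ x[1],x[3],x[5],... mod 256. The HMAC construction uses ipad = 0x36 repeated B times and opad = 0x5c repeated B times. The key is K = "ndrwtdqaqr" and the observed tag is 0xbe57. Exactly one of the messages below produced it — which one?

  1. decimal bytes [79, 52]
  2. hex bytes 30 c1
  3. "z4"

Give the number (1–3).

2

Key "ndrwtdqaqr" = 6e 64 72 77 74 64 71 61 71 72 is 10 bytes > B = 6, so hash it first: H(key) = 36 12, then zero-pad to 6 bytes: K' = 36 12 00 00 00 00.
K' ⊕ ipad = 00 24 36 36 36 36; K' ⊕ opad = 6a 4e 5c 5c 5c 5c.
m1: inner = H(00 24 36 36 36 36 4f 34) = bb c4; tag = H(6a 4e 5c 5c 5c 5c bb c4) = ddca
m2: inner = H(00 24 36 36 36 36 30 c1) = 9c 51; tag = H(6a 4e 5c 5c 5c 5c 9c 51) = be57 ← matches
m3: inner = H(00 24 36 36 36 36 7a 34) = e6 c4; tag = H(6a 4e 5c 5c 5c 5c e6 c4) = 08ca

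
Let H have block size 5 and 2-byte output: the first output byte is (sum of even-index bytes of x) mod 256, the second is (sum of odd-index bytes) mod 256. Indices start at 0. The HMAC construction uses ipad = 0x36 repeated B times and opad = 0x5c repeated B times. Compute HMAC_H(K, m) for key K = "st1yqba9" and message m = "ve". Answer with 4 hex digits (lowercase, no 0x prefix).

4c41

Key "st1yqba9" = 73 74 31 79 71 62 61 39 is 8 bytes > B = 5, so hash it first: H(key) = 76 88, then zero-pad to 5 bytes: K' = 76 88 00 00 00.
K' ⊕ ipad = 40 be 36 36 36.  K' ⊕ opad = 2a d4 5c 5c 5c.
Inner input = (K'⊕ipad) ∥ m = 40 be 36 36 36 ∥ 76 65.
Inner hash: even-index sum = 273 mod 256 = 17; odd-index sum = 362 mod 256 = 106 → 11 6a.
Outer input = (K'⊕opad) ∥ inner = 2a d4 5c 5c 5c ∥ 11 6a.
Outer hash (tag): even-index sum = 332 mod 256 = 76; odd-index sum = 321 mod 256 = 65 → 4c 41.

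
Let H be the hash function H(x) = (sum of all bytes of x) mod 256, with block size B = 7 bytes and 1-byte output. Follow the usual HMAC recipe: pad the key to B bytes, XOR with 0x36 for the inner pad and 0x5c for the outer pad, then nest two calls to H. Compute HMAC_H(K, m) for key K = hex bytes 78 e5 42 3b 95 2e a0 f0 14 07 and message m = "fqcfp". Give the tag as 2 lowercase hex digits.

Key hex bytes 78 e5 42 3b 95 2e a0 f0 14 07 is 10 bytes > B = 7, so hash it first: H(key) = 48, then zero-pad to 7 bytes: K' = 48 00 00 00 00 00 00.
K' ⊕ ipad = 7e 36 36 36 36 36 36.  K' ⊕ opad = 14 5c 5c 5c 5c 5c 5c.
Inner input = (K'⊕ipad) ∥ m = 7e 36 36 36 36 36 36 ∥ 66 71 63 66 70.
Inner hash: sum = 126+54+54+54+54+54+54+102+113+99+102+112 = 978; mod 256 = 210 → d2.
Outer input = (K'⊕opad) ∥ inner = 14 5c 5c 5c 5c 5c 5c ∥ d2.
Outer hash (tag): sum = 20+92+92+92+92+92+92+210 = 782; mod 256 = 14 → 0e.

0e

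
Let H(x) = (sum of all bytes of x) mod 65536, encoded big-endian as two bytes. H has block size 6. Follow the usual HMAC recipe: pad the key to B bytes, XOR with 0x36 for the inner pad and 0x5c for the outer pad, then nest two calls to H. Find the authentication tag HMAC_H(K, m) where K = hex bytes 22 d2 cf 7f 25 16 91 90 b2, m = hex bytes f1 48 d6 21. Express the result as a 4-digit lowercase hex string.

Key hex bytes 22 d2 cf 7f 25 16 91 90 b2 is 9 bytes > B = 6, so hash it first: H(key) = 04 50, then zero-pad to 6 bytes: K' = 04 50 00 00 00 00.
K' ⊕ ipad = 32 66 36 36 36 36.  K' ⊕ opad = 58 0c 5c 5c 5c 5c.
Inner input = (K'⊕ipad) ∥ m = 32 66 36 36 36 36 ∥ f1 48 d6 21.
Inner hash: sum = 50+102+54+54+54+54+241+72+214+33 = 928 → 03 a0.
Outer input = (K'⊕opad) ∥ inner = 58 0c 5c 5c 5c 5c ∥ 03 a0.
Outer hash (tag): sum = 88+12+92+92+92+92+3+160 = 631 → 02 77.

0277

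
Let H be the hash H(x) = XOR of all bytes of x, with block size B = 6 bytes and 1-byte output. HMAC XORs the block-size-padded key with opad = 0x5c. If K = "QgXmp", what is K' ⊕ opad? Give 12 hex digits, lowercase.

Key "QgXmp" = 51 67 58 6d 70 is 5 bytes ≤ B = 6; zero-pad to 6 bytes: K' = 51 67 58 6d 70 00.
XOR each byte with 0x5c: 51⊕5c=0d, 67⊕5c=3b, 58⊕5c=04, 6d⊕5c=31, 70⊕5c=2c, 00⊕5c=5c.

0d3b04312c5c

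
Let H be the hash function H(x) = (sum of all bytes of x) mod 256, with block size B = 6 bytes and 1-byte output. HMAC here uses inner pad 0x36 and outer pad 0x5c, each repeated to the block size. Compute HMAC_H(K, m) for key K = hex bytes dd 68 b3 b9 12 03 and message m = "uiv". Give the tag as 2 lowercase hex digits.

40

Key hex bytes dd 68 b3 b9 12 03 is exactly B = 6 bytes: K' = dd 68 b3 b9 12 03.
K' ⊕ ipad = eb 5e 85 8f 24 35.  K' ⊕ opad = 81 34 ef e5 4e 5f.
Inner input = (K'⊕ipad) ∥ m = eb 5e 85 8f 24 35 ∥ 75 69 76.
Inner hash: sum = 235+94+133+143+36+53+117+105+118 = 1034; mod 256 = 10 → 0a.
Outer input = (K'⊕opad) ∥ inner = 81 34 ef e5 4e 5f ∥ 0a.
Outer hash (tag): sum = 129+52+239+229+78+95+10 = 832; mod 256 = 64 → 40.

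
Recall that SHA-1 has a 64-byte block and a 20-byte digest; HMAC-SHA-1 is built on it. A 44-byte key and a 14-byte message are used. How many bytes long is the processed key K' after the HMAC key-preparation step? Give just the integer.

Key is 44 ≤ 64 bytes, zero-padded: |K'| = 64.

64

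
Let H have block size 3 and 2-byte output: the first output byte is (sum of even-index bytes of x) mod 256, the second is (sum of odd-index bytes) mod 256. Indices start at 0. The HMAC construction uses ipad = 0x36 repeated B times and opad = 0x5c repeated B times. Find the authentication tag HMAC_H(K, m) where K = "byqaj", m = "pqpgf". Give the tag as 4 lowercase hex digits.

ef9f

Key "byqaj" = 62 79 71 61 6a is 5 bytes > B = 3, so hash it first: H(key) = 3d da, then zero-pad to 3 bytes: K' = 3d da 00.
K' ⊕ ipad = 0b ec 36.  K' ⊕ opad = 61 86 5c.
Inner input = (K'⊕ipad) ∥ m = 0b ec 36 ∥ 70 71 70 67 66.
Inner hash: even-index sum = 281 mod 256 = 25; odd-index sum = 562 mod 256 = 50 → 19 32.
Outer input = (K'⊕opad) ∥ inner = 61 86 5c ∥ 19 32.
Outer hash (tag): even-index sum = 239 mod 256 = 239; odd-index sum = 159 mod 256 = 159 → ef 9f.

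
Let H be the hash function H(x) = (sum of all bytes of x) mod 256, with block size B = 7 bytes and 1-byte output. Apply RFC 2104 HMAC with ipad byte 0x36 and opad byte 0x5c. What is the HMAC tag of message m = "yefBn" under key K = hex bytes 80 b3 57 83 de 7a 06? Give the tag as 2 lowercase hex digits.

60

Key hex bytes 80 b3 57 83 de 7a 06 is exactly B = 7 bytes: K' = 80 b3 57 83 de 7a 06.
K' ⊕ ipad = b6 85 61 b5 e8 4c 30.  K' ⊕ opad = dc ef 0b df 82 26 5a.
Inner input = (K'⊕ipad) ∥ m = b6 85 61 b5 e8 4c 30 ∥ 79 65 66 42 6e.
Inner hash: sum = 182+133+97+181+232+76+48+121+101+102+66+110 = 1449; mod 256 = 169 → a9.
Outer input = (K'⊕opad) ∥ inner = dc ef 0b df 82 26 5a ∥ a9.
Outer hash (tag): sum = 220+239+11+223+130+38+90+169 = 1120; mod 256 = 96 → 60.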